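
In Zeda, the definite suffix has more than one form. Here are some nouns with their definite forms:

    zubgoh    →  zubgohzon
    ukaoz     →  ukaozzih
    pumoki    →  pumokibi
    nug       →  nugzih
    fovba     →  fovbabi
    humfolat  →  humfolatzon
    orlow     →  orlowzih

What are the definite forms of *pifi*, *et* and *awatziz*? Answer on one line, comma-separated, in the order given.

The pattern is voicing of the final sound: -zon when the stem ends in a voiceless consonant (*zubgoh*, *humfolat*); -zih when the stem ends in a voiced consonant (*ukaoz*, *nug*, *orlow*); -bi when the stem ends in a vowel (*pumoki*, *fovba*).
Since the final sound of *pifi* is /i/ (a vowel), it takes -bi, giving *pifibi*.
*et* — final sound /t/ (a voiceless consonant) → -zon → *etzon*.
*awatziz*: final sound = /z/, a voiced consonant → -zih → *awatzizzih*.

pifibi, etzon, awatzizzih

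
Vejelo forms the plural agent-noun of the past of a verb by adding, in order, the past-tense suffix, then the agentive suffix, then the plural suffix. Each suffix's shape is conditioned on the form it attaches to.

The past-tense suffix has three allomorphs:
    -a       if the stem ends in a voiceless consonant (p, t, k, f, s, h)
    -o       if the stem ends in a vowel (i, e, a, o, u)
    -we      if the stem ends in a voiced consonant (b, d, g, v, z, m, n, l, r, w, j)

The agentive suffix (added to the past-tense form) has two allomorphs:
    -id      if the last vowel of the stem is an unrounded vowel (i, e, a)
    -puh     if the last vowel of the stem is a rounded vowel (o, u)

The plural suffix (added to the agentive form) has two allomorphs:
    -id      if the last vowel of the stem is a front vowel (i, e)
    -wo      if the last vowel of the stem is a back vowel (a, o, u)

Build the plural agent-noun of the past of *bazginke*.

Since the final sound of *bazginke* is /e/ (a vowel), it takes -o, giving *bazginkeo*.
The past-tense form *bazginkeo* — last vowel /o/ (a rounded vowel) → -puh → *bazginkeopuh*.
The last vowel of the agentive form *bazginkeopuh* is /u/, which is a back vowel, so the plural suffix is -wo, giving *bazginkeopuhwo*.

bazginkeopuhwo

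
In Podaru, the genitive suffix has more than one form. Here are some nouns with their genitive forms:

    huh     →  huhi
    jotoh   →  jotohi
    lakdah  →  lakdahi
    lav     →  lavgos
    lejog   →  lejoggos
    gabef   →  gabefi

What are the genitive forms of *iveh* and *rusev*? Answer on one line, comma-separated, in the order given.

ivehi, rusevgos

The suffix is conditioned by the final consonant: -i when the stem ends in a voiceless consonant (*huh*, *jotoh*, *lakdah*, *gabef*); -gos when the stem ends in a voiced consonant (*lav*, *lejog*).
*iveh*: final consonant = /h/, voiceless → -i → *ivehi*.
*rusev* — final consonant /v/ (voiced) → -gos → *rusevgos*.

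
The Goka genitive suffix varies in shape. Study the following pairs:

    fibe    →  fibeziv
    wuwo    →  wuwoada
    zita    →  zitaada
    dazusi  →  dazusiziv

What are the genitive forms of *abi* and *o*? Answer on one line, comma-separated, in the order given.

abiziv, oada

The alternation tracks the last vowel of the stem — -ziv when the last vowel of the stem is a front vowel (*fibe*, *dazusi*); -ada when the last vowel of the stem is a back vowel (*wuwo*, *zita*).
The last vowel of *abi* is /i/, which is a front vowel, so the suffix is -ziv, giving *abiziv*.
The last vowel of *o* is /o/, which is a back vowel, so the suffix is -ada, giving *oada*.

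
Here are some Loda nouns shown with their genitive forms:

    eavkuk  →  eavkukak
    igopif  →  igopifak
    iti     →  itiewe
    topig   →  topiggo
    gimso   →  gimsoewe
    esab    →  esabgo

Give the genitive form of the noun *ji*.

jiewe

The alternation tracks the final sound of the stem — -ak when the stem ends in a voiceless consonant (*eavkuk*, *igopif*); -go when the stem ends in a voiced consonant (*topig*, *esab*); -ewe when the stem ends in a vowel (*iti*, *gimso*).
The final sound of *ji* is /i/, which is a vowel, so the suffix is -ewe, giving *jiewe*.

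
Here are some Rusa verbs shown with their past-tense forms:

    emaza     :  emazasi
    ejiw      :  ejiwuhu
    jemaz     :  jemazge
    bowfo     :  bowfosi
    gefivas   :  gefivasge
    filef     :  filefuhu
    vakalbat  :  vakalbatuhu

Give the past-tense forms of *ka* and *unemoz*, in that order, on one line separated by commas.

kasi, unemozge

The pattern is sibilance of the final sound: -ge when the stem ends in a sibilant (*jemaz*, *gefivas*); -uhu when the stem ends in a non-sibilant consonant (*ejiw*, *filef*, *vakalbat*); -si when the stem ends in a vowel (*emaza*, *bowfo*).
*ka*: final sound = /a/, a vowel → -si → *kasi*.
The final sound of *unemoz* is /z/, which is a sibilant, so the suffix is -ge, giving *unemozge*.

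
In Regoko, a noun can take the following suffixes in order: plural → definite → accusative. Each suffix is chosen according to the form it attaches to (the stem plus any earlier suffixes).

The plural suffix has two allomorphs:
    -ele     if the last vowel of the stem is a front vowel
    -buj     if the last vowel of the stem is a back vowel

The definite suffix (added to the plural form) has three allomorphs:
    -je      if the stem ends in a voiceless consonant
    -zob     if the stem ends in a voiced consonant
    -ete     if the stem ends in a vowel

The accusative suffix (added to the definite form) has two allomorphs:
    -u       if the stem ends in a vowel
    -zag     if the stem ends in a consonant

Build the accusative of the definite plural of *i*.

ieleeteu

The last vowel of *i* is /i/, which is a front vowel, so the plural suffix is -ele, giving *iele*.
Since the final sound of the plural form *iele* is /e/ (a vowel), it takes -ete, giving *ieleete*.
The final sound of the definite form *ieleete* is /e/, which is a vowel, so the accusative suffix is -u, giving *ieleeteu*.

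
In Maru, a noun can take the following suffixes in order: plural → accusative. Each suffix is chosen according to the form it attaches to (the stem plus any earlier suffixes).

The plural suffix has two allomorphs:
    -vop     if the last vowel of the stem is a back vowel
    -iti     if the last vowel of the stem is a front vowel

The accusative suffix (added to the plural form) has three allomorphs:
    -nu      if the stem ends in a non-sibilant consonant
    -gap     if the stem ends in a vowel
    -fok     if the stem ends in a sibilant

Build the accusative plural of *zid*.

*zid* — last vowel /i/ (a front vowel) → -iti → *ziditi*.
Since the final sound of the plural form *ziditi* is /i/ (a vowel), it takes -gap, giving *ziditigap*.

ziditigap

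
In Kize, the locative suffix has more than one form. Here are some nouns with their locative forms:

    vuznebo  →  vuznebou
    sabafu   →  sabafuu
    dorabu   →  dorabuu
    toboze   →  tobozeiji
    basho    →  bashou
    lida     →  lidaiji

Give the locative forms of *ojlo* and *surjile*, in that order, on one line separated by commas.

Looking at the last vowel of each stem: -u when the last vowel of the stem is a rounded vowel (*vuznebo*, *sabafu*, *dorabu*, *basho*); -iji when the last vowel of the stem is an unrounded vowel (*toboze*, *lida*).
*ojlo* — last vowel /o/ (a rounded vowel) → -u → *ojlou*.
The last vowel of *surjile* is /e/, which is an unrounded vowel, so the suffix is -iji, giving *surjileiji*.

ojlou, surjileiji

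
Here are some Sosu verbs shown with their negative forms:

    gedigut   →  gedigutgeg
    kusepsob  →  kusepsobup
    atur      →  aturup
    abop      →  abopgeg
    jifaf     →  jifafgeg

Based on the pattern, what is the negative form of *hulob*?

The suffix is conditioned by the final consonant: -geg when the stem ends in a voiceless consonant (*gedigut*, *abop*, *jifaf*); -up when the stem ends in a voiced consonant (*kusepsob*, *atur*).
*hulob*: final consonant = /b/, voiced → -up → *hulobup*.

hulobup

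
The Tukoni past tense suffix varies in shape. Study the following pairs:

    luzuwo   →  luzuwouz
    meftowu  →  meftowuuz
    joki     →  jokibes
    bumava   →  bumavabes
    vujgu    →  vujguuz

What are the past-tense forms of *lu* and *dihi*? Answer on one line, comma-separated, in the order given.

The pattern is rounding harmony: -uz when the last vowel of the stem is a rounded vowel (*luzuwo*, *meftowu*, *vujgu*); -bes when the last vowel of the stem is an unrounded vowel (*joki*, *bumava*).
Since the last vowel of *lu* is /u/ (a rounded vowel), it takes -uz, giving *luuz*.
*dihi* — last vowel /i/ (an unrounded vowel) → -bes → *dihibes*.

luuz, dihibes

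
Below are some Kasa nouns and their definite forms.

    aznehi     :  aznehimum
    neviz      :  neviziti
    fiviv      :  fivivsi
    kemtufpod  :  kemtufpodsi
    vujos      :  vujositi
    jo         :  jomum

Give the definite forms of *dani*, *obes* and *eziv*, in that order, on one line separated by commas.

danimum, obesiti, ezivsi

The alternation tracks the final sound of the stem — -iti when the stem ends in a sibilant (*neviz*, *vujos*); -si when the stem ends in a non-sibilant consonant (*fiviv*, *kemtufpod*); -mum when the stem ends in a vowel (*aznehi*, *jo*).
The final sound of *dani* is /i/, which is a vowel, so the suffix is -mum, giving *danimum*.
*obes* — final sound /s/ (a sibilant) → -iti → *obesiti*.
The final sound of *eziv* is /v/, which is a non-sibilant consonant, so the suffix is -si, giving *ezivsi*.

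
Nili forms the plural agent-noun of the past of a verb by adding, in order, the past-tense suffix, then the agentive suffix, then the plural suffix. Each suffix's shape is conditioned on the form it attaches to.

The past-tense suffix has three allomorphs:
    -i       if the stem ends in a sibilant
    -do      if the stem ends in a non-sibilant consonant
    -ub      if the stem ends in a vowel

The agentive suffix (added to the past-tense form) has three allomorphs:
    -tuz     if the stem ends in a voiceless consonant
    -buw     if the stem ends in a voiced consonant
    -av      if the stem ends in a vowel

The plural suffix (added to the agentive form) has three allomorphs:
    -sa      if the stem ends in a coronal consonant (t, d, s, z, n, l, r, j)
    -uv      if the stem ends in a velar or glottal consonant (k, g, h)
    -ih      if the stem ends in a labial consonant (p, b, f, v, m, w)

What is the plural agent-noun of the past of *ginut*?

The final sound of *ginut* is /t/, which is a non-sibilant consonant, so the past-tense suffix is -do, giving *ginutdo*.
The final sound of the past-tense form *ginutdo* is /o/, which is a vowel, so the agentive suffix is -av, giving *ginutdoav*.
The agentive form *ginutdoav*: final consonant = /v/, labial → -ih → *ginutdoavih*.

ginutdoavih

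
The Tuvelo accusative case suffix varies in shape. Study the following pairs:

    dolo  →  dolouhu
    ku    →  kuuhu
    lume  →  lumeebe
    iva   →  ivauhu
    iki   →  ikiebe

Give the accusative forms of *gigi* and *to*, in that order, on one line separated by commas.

The alternation tracks the last vowel of the stem — -ebe when the last vowel of the stem is a front vowel (*lume*, *iki*); -uhu when the last vowel of the stem is a back vowel (*dolo*, *ku*, *iva*).
Since the last vowel of *gigi* is /i/ (a front vowel), it takes -ebe, giving *gigiebe*.
The last vowel of *to* is /o/, which is a back vowel, so the suffix is -uhu, giving *touhu*.

gigiebe, touhu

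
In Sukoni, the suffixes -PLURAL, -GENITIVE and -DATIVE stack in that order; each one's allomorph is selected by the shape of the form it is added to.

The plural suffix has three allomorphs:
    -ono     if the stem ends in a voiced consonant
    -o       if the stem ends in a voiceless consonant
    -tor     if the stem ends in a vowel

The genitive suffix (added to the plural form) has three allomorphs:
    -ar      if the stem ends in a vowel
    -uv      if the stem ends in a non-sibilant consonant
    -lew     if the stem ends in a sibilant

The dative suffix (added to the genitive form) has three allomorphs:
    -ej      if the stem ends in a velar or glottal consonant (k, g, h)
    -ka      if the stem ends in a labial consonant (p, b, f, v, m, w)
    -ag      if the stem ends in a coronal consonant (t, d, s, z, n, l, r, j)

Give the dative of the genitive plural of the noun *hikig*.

hikigonoarag

The final sound of *hikig* is /g/, which is a voiced consonant, so the plural suffix is -ono, giving *hikigono*.
The plural form *hikigono*: final sound = /o/, a vowel → -ar → *hikigonoar*.
The genitive form *hikigonoar* — final consonant /r/ (coronal) → -ag → *hikigonoarag*.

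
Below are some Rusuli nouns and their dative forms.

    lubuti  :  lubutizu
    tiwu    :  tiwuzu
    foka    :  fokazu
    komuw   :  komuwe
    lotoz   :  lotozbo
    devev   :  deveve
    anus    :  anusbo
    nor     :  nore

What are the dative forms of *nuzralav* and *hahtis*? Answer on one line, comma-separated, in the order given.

nuzralave, hahtisbo

The pattern is sibilance of the final sound: -bo when the stem ends in a sibilant (*lotoz*, *anus*); -e when the stem ends in a non-sibilant consonant (*komuw*, *devev*, *nor*); -zu when the stem ends in a vowel (*lubuti*, *tiwu*, *foka*).
*nuzralav*: final sound = /v/, a non-sibilant consonant → -e → *nuzralave*.
*hahtis*: final sound = /s/, a sibilant → -bo → *hahtisbo*.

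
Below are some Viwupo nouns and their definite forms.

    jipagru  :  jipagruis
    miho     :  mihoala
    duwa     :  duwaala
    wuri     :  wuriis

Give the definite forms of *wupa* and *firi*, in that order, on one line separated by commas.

wupaala, firiis

The pattern is height harmony: -is when the last vowel of the stem is a high vowel (*jipagru*, *wuri*); -ala when the last vowel of the stem is a non-high vowel (*miho*, *duwa*).
The last vowel of *wupa* is /a/, which is a non-high vowel, so the suffix is -ala, giving *wupaala*.
Since the last vowel of *firi* is /i/ (a high vowel), it takes -is, giving *firiis*.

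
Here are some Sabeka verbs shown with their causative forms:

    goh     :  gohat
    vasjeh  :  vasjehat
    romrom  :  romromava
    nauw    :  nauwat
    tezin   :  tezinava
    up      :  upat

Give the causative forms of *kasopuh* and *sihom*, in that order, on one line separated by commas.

kasopuhat, sihomava

The suffix is conditioned by the final consonant: -ava when the stem ends in a nasal (*romrom*, *tezin*); -at when the stem ends in a non-nasal consonant (*goh*, *vasjeh*, *nauw*, *up*).
The final consonant of *kasopuh* is /h/, which is non-nasal, so the suffix is -at, giving *kasopuhat*.
*sihom* — final consonant /m/ (a nasal) → -ava → *sihomava*.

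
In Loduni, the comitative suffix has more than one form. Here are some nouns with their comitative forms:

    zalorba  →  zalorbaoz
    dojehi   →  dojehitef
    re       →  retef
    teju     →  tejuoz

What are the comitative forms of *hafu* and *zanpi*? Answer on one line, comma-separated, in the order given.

The alternation tracks the last vowel of the stem — -tef when the last vowel of the stem is a front vowel (*dojehi*, *re*); -oz when the last vowel of the stem is a back vowel (*zalorba*, *teju*).
Since the last vowel of *hafu* is /u/ (a back vowel), it takes -oz, giving *hafuoz*.
The last vowel of *zanpi* is /i/, which is a front vowel, so the suffix is -tef, giving *zanpitef*.

hafuoz, zanpitef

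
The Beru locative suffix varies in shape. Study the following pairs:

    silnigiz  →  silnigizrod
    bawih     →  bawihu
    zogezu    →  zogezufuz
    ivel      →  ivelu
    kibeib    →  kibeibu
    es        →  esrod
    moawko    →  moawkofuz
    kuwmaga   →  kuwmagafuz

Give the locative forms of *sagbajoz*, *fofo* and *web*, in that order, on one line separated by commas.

The pattern is sibilance of the final sound: -rod when the stem ends in a sibilant (*silnigiz*, *es*); -u when the stem ends in a non-sibilant consonant (*bawih*, *ivel*, *kibeib*); -fuz when the stem ends in a vowel (*zogezu*, *moawko*, *kuwmaga*).
Since the final sound of *sagbajoz* is /z/ (a sibilant), it takes -rod, giving *sagbajozrod*.
The final sound of *fofo* is /o/, which is a vowel, so the suffix is -fuz, giving *fofofuz*.
*web* — final sound /b/ (a non-sibilant consonant) → -u → *webu*.

sagbajozrod, fofofuz, webu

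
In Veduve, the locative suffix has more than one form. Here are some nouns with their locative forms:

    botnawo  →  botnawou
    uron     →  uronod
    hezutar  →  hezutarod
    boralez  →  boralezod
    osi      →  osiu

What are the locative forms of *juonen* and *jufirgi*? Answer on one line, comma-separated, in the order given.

juonenod, jufirgiu

The pattern is consonant vs. vowel: -od when the stem ends in a consonant (*uron*, *hezutar*, *boralez*); -u when the stem ends in a vowel (*botnawo*, *osi*).
*juonen* — final sound /n/ (a consonant) → -od → *juonenod*.
*jufirgi* — final sound /i/ (a vowel) → -u → *jufirgiu*.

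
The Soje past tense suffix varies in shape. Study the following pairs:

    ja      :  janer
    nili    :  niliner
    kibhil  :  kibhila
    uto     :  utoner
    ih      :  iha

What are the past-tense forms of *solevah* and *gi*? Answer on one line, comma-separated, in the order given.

The pattern is consonant vs. vowel: -a when the stem ends in a consonant (*kibhil*, *ih*); -ner when the stem ends in a vowel (*ja*, *nili*, *uto*).
*solevah*: final sound = /h/, a consonant → -a → *solevaha*.
*gi*: final sound = /i/, a vowel → -ner → *giner*.

solevaha, giner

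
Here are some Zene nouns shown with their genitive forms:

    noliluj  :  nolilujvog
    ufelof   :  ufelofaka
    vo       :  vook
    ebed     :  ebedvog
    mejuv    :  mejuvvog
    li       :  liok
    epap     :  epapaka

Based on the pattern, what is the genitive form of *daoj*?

The pattern is voicing of the final sound: -aka when the stem ends in a voiceless consonant (*ufelof*, *epap*); -vog when the stem ends in a voiced consonant (*noliluj*, *ebed*, *mejuv*); -ok when the stem ends in a vowel (*vo*, *li*).
The final sound of *daoj* is /j/, which is a voiced consonant, so the suffix is -vog, giving *daojvog*.

daojvog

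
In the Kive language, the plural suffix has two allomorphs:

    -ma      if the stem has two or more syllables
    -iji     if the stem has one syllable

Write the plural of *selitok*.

*selitok* has 3 syllables, so the suffix is -ma, giving *selitokma*.

selitokma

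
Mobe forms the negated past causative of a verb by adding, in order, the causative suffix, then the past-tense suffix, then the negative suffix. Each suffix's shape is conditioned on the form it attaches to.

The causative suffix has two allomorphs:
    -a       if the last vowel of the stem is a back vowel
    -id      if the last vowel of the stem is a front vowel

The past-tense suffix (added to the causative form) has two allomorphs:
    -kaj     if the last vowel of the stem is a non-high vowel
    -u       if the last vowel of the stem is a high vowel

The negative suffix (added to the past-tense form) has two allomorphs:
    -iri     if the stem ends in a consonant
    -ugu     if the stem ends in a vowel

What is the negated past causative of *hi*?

Since the last vowel of *hi* is /i/ (a front vowel), it takes -id, giving *hiid*.
Since the last vowel of the causative form *hiid* is /i/ (a high vowel), it takes -u, giving *hiidu*.
The past-tense form *hiidu*: final sound = /u/, a vowel → -ugu → *hiiduugu*.

hiiduugu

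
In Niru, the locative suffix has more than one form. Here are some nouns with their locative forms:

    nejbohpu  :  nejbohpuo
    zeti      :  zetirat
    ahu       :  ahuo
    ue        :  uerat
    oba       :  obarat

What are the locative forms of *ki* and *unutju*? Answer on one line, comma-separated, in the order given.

kirat, unutjuo

The pattern is rounding harmony: -o when the last vowel of the stem is a rounded vowel (*nejbohpu*, *ahu*); -rat when the last vowel of the stem is an unrounded vowel (*zeti*, *ue*, *oba*).
*ki* — last vowel /i/ (an unrounded vowel) → -rat → *kirat*.
*unutju* — last vowel /u/ (a rounded vowel) → -o → *unutjuo*.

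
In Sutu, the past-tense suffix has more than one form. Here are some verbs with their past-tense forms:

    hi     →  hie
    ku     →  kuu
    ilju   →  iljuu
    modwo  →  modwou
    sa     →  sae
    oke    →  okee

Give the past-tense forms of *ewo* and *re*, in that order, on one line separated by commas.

ewou, ree

The alternation tracks the last vowel of the stem — -u when the last vowel of the stem is a rounded vowel (*ku*, *ilju*, *modwo*); -e when the last vowel of the stem is an unrounded vowel (*hi*, *sa*, *oke*).
Since the last vowel of *ewo* is /o/ (a rounded vowel), it takes -u, giving *ewou*.
*re*: last vowel = /e/, an unrounded vowel → -e → *ree*.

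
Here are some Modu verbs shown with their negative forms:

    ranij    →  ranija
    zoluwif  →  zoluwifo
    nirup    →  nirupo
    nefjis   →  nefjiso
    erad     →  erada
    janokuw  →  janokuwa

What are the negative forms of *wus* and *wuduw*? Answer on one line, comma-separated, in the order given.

The suffix is conditioned by the final consonant: -o when the stem ends in a voiceless consonant (*zoluwif*, *nirup*, *nefjis*); -a when the stem ends in a voiced consonant (*ranij*, *erad*, *janokuw*).
*wus* — final consonant /s/ (voiceless) → -o → *wuso*.
*wuduw* — final consonant /w/ (voiced) → -a → *wuduwa*.

wuso, wuduwa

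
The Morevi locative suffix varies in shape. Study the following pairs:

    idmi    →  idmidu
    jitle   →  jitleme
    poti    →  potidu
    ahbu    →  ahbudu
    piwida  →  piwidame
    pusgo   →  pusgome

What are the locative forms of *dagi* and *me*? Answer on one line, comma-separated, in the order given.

The suffix is conditioned by the last vowel: -du when the last vowel of the stem is a high vowel (*idmi*, *poti*, *ahbu*); -me when the last vowel of the stem is a non-high vowel (*jitle*, *piwida*, *pusgo*).
*dagi*: last vowel = /i/, a high vowel → -du → *dagidu*.
*me*: last vowel = /e/, a non-high vowel → -me → *meme*.

dagidu, meme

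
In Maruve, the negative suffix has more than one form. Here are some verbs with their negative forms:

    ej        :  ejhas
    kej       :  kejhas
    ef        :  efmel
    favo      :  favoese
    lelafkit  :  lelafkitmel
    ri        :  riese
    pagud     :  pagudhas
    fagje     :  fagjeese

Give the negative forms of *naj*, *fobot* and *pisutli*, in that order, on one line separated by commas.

The pattern is voicing of the final sound: -mel when the stem ends in a voiceless consonant (*ef*, *lelafkit*); -has when the stem ends in a voiced consonant (*ej*, *kej*, *pagud*); -ese when the stem ends in a vowel (*favo*, *ri*, *fagje*).
*naj* — final sound /j/ (a voiced consonant) → -has → *najhas*.
The final sound of *fobot* is /t/, which is a voiceless consonant, so the suffix is -mel, giving *fobotmel*.
*pisutli* — final sound /i/ (a vowel) → -ese → *pisutliese*.

najhas, fobotmel, pisutliese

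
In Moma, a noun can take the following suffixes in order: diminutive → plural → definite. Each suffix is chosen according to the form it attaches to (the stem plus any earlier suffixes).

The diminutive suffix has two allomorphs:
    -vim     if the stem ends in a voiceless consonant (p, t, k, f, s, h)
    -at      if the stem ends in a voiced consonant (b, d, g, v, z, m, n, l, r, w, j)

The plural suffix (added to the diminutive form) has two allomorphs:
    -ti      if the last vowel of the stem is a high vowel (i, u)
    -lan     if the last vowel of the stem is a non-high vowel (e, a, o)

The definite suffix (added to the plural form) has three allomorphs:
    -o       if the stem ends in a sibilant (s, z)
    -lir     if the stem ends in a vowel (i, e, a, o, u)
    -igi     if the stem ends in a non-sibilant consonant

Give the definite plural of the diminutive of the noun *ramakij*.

ramakijatlanigi

*ramakij*: final consonant = /j/, voiced → -at → *ramakijat*.
The diminutive form *ramakijat* — last vowel /a/ (a non-high vowel) → -lan → *ramakijatlan*.
The plural form *ramakijatlan* — final sound /n/ (a non-sibilant consonant) → -igi → *ramakijatlanigi*.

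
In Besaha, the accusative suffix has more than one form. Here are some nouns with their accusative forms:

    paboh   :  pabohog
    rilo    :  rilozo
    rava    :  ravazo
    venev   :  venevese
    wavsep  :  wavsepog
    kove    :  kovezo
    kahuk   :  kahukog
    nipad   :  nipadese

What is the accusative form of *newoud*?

The alternation tracks the final sound of the stem — -og when the stem ends in a voiceless consonant (*paboh*, *wavsep*, *kahuk*); -ese when the stem ends in a voiced consonant (*venev*, *nipad*); -zo when the stem ends in a vowel (*rilo*, *rava*, *kove*).
*newoud*: final sound = /d/, a voiced consonant → -ese → *newoudese*.

newoudese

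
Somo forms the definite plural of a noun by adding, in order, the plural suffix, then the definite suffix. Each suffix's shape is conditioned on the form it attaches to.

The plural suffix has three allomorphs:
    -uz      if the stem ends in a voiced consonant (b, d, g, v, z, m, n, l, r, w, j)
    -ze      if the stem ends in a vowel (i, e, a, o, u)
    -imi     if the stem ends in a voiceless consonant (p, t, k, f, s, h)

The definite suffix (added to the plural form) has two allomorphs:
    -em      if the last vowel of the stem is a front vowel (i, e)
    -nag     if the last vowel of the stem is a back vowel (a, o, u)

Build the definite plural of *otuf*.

otufimiem

The final sound of *otuf* is /f/, which is a voiceless consonant, so the plural suffix is -imi, giving *otufimi*.
The plural form *otufimi*: last vowel = /i/, a front vowel → -em → *otufimiem*.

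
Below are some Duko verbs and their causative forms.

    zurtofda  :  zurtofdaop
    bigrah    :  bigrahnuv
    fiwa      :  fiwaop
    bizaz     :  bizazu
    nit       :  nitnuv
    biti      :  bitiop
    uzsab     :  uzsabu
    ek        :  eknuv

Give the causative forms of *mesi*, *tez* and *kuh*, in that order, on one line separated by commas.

mesiop, tezu, kuhnuv

The suffix is conditioned by the final sound: -nuv when the stem ends in a voiceless consonant (*bigrah*, *nit*, *ek*); -u when the stem ends in a voiced consonant (*bizaz*, *uzsab*); -op when the stem ends in a vowel (*zurtofda*, *fiwa*, *biti*).
The final sound of *mesi* is /i/, which is a vowel, so the suffix is -op, giving *mesiop*.
Since the final sound of *tez* is /z/ (a voiced consonant), it takes -u, giving *tezu*.
*kuh*: final sound = /h/, a voiceless consonant → -nuv → *kuhnuv*.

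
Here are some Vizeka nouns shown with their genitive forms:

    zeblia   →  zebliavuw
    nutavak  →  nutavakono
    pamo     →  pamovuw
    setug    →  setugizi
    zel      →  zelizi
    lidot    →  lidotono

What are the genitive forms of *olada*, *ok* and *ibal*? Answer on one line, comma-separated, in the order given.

oladavuw, okono, ibalizi

The pattern is voicing of the final sound: -ono when the stem ends in a voiceless consonant (*nutavak*, *lidot*); -izi when the stem ends in a voiced consonant (*setug*, *zel*); -vuw when the stem ends in a vowel (*zeblia*, *pamo*).
*olada* — final sound /a/ (a vowel) → -vuw → *oladavuw*.
*ok* — final sound /k/ (a voiceless consonant) → -ono → *okono*.
Since the final sound of *ibal* is /l/ (a voiced consonant), it takes -izi, giving *ibalizi*.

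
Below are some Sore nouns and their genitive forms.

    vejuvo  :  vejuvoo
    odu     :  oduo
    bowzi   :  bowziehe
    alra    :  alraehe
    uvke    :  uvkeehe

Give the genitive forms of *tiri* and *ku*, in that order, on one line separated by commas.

The alternation tracks the last vowel of the stem — -o when the last vowel of the stem is a rounded vowel (*vejuvo*, *odu*); -ehe when the last vowel of the stem is an unrounded vowel (*bowzi*, *alra*, *uvke*).
*tiri* — last vowel /i/ (an unrounded vowel) → -ehe → *tiriehe*.
*ku* — last vowel /u/ (a rounded vowel) → -o → *kuo*.

tiriehe, kuo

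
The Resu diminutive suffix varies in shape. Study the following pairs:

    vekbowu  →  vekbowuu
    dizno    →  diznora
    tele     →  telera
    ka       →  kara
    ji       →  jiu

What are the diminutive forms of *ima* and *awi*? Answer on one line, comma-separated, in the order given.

imara, awiu

Looking at the last vowel of each stem: -u when the last vowel of the stem is a high vowel (*vekbowu*, *ji*); -ra when the last vowel of the stem is a non-high vowel (*dizno*, *tele*, *ka*).
The last vowel of *ima* is /a/, which is a non-high vowel, so the suffix is -ra, giving *imara*.
*awi*: last vowel = /i/, a high vowel → -u → *awiu*.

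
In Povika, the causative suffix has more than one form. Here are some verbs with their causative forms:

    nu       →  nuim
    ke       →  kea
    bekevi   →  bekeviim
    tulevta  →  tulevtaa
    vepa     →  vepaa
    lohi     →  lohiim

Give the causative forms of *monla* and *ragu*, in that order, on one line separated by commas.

Looking at the last vowel of each stem: -im when the last vowel of the stem is a high vowel (*nu*, *bekevi*, *lohi*); -a when the last vowel of the stem is a non-high vowel (*ke*, *tulevta*, *vepa*).
*monla* — last vowel /a/ (a non-high vowel) → -a → *monlaa*.
Since the last vowel of *ragu* is /u/ (a high vowel), it takes -im, giving *raguim*.

monlaa, raguim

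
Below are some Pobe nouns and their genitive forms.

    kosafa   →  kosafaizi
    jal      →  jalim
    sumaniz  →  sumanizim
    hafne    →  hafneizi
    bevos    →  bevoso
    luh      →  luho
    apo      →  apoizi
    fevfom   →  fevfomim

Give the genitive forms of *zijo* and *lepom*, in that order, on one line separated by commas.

zijoizi, lepomim

The pattern is voicing of the final sound: -o when the stem ends in a voiceless consonant (*bevos*, *luh*); -im when the stem ends in a voiced consonant (*jal*, *sumaniz*, *fevfom*); -izi when the stem ends in a vowel (*kosafa*, *hafne*, *apo*).
Since the final sound of *zijo* is /o/ (a vowel), it takes -izi, giving *zijoizi*.
The final sound of *lepom* is /m/, which is a voiced consonant, so the suffix is -im, giving *lepomim*.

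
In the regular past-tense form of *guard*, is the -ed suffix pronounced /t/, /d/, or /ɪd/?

/ɪd/

The stem *guard* ends in /t/ or /d/.
The -ed suffix is realized as /ɪd/ after /t, d/; as /t/ after other voiceless consonants; and as /d/ after other voiced sounds.
So -ed on *guard* is pronounced /ɪd/.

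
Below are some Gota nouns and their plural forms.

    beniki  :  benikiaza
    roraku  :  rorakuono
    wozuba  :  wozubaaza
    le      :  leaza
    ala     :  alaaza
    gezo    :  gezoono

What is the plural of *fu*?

fuono

The pattern is rounding harmony: -ono when the last vowel of the stem is a rounded vowel (*roraku*, *gezo*); -aza when the last vowel of the stem is an unrounded vowel (*beniki*, *wozuba*, *le*, *ala*).
*fu* — last vowel /u/ (a rounded vowel) → -ono → *fuono*.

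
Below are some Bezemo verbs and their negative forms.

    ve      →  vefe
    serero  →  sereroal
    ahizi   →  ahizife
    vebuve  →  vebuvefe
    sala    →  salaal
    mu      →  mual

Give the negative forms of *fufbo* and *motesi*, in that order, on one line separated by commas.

fufboal, motesife

The alternation tracks the last vowel of the stem — -fe when the last vowel of the stem is a front vowel (*ve*, *ahizi*, *vebuve*); -al when the last vowel of the stem is a back vowel (*serero*, *sala*, *mu*).
*fufbo* — last vowel /o/ (a back vowel) → -al → *fufboal*.
*motesi*: last vowel = /i/, a front vowel → -fe → *motesife*.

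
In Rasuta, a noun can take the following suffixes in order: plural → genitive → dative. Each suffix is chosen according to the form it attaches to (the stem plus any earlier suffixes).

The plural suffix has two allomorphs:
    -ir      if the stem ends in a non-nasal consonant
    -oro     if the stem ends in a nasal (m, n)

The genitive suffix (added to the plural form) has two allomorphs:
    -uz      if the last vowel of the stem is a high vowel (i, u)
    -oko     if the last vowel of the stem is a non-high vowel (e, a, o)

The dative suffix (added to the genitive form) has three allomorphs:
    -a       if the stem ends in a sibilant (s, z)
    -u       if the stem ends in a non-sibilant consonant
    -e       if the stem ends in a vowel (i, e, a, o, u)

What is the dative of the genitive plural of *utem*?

Since the final consonant of *utem* is /m/ (a nasal), it takes -oro, giving *utemoro*.
The last vowel of the plural form *utemoro* is /o/, which is a non-high vowel, so the genitive suffix is -oko, giving *utemorooko*.
The genitive form *utemorooko*: final sound = /o/, a vowel → -e → *utemorookoe*.

utemorookoe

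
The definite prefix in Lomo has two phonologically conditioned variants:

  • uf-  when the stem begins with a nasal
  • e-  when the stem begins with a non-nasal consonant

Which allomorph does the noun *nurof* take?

The first consonant of *nurof* is /n/, which is a nasal, so the prefix is uf-.

uf-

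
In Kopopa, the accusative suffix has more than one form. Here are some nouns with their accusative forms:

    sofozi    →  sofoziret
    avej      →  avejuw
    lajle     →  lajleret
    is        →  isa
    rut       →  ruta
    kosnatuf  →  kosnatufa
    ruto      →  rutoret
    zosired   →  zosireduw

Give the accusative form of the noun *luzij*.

luzijuw

The suffix is conditioned by the final sound: -a when the stem ends in a voiceless consonant (*is*, *rut*, *kosnatuf*); -uw when the stem ends in a voiced consonant (*avej*, *zosired*); -ret when the stem ends in a vowel (*sofozi*, *lajle*, *ruto*).
Since the final sound of *luzij* is /j/ (a voiced consonant), it takes -uw, giving *luzijuw*.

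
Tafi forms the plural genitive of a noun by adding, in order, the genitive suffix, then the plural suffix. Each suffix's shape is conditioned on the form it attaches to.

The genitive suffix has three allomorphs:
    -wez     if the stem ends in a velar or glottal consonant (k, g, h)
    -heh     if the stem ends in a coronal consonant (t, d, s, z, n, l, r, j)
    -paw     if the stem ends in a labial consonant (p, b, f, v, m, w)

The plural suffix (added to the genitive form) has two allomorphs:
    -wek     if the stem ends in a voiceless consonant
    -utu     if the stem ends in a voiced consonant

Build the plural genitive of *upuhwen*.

upuhwenhehwek

Since the final consonant of *upuhwen* is /n/ (coronal), it takes -heh, giving *upuhwenheh*.
The genitive form *upuhwenheh*: final consonant = /h/, voiceless → -wek → *upuhwenhehwek*.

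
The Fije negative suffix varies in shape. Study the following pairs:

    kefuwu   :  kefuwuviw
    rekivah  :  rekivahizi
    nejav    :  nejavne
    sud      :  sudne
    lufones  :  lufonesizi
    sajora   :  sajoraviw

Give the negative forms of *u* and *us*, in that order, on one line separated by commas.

uviw, usizi

Looking at the final sound of each stem: -izi when the stem ends in a voiceless consonant (*rekivah*, *lufones*); -ne when the stem ends in a voiced consonant (*nejav*, *sud*); -viw when the stem ends in a vowel (*kefuwu*, *sajora*).
The final sound of *u* is /u/, which is a vowel, so the suffix is -viw, giving *uviw*.
*us*: final sound = /s/, a voiceless consonant → -izi → *usizi*.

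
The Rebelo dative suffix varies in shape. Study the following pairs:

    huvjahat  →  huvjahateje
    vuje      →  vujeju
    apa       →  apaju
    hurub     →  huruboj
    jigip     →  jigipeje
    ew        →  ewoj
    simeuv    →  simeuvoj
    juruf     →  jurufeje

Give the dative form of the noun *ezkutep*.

The pattern is voicing of the final sound: -eje when the stem ends in a voiceless consonant (*huvjahat*, *jigip*, *juruf*); -oj when the stem ends in a voiced consonant (*hurub*, *ew*, *simeuv*); -ju when the stem ends in a vowel (*vuje*, *apa*).
*ezkutep*: final sound = /p/, a voiceless consonant → -eje → *ezkutepeje*.

ezkutepeje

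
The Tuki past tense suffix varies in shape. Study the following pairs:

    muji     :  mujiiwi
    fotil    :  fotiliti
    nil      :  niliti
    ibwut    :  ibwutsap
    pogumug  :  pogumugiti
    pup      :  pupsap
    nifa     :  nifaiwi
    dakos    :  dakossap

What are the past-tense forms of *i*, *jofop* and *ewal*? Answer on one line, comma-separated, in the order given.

Looking at the final sound of each stem: -sap when the stem ends in a voiceless consonant (*ibwut*, *pup*, *dakos*); -iti when the stem ends in a voiced consonant (*fotil*, *nil*, *pogumug*); -iwi when the stem ends in a vowel (*muji*, *nifa*).
*i* — final sound /i/ (a vowel) → -iwi → *iiwi*.
*jofop* — final sound /p/ (a voiceless consonant) → -sap → *jofopsap*.
*ewal*: final sound = /l/, a voiced consonant → -iti → *ewaliti*.

iiwi, jofopsap, ewaliti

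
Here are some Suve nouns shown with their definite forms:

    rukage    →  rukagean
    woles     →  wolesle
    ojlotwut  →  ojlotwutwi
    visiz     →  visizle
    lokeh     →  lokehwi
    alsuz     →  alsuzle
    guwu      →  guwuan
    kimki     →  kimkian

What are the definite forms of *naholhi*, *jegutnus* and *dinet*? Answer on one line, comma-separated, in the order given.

naholhian, jegutnusle, dinetwi

The pattern is sibilance of the final sound: -le when the stem ends in a sibilant (*woles*, *visiz*, *alsuz*); -wi when the stem ends in a non-sibilant consonant (*ojlotwut*, *lokeh*); -an when the stem ends in a vowel (*rukage*, *guwu*, *kimki*).
The final sound of *naholhi* is /i/, which is a vowel, so the suffix is -an, giving *naholhian*.
*jegutnus* — final sound /s/ (a sibilant) → -le → *jegutnusle*.
*dinet* — final sound /t/ (a non-sibilant consonant) → -wi → *dinetwi*.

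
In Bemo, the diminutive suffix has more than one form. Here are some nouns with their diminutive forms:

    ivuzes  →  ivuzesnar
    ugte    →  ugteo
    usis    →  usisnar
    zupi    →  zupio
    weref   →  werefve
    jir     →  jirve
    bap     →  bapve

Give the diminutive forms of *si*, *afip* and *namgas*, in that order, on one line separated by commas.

sio, afipve, namgasnar

The suffix is conditioned by the final sound: -nar when the stem ends in a sibilant (*ivuzes*, *usis*); -ve when the stem ends in a non-sibilant consonant (*weref*, *jir*, *bap*); -o when the stem ends in a vowel (*ugte*, *zupi*).
The final sound of *si* is /i/, which is a vowel, so the suffix is -o, giving *sio*.
Since the final sound of *afip* is /p/ (a non-sibilant consonant), it takes -ve, giving *afipve*.
*namgas* — final sound /s/ (a sibilant) → -nar → *namgasnar*.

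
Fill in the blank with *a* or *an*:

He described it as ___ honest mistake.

an

The indefinite article is chosen by the initial *sound* of the following word, not its spelling.
*honest* begins with the sound /ɒ/ (silent h) — a vowel sound.
So the article is *an*: He described it as an honest mistake.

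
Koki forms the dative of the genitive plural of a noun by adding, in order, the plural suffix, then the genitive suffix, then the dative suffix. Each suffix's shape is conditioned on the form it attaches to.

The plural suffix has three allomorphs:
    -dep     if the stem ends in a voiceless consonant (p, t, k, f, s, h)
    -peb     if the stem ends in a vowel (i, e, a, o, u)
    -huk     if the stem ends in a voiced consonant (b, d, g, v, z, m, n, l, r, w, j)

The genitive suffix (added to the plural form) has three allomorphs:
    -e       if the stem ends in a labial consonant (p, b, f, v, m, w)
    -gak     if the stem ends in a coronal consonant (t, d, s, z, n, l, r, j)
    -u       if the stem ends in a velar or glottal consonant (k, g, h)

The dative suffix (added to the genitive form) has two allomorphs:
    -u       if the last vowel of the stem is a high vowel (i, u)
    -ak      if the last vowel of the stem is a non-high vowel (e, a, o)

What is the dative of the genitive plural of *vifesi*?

vifesipebeak

*vifesi* — final sound /i/ (a vowel) → -peb → *vifesipeb*.
The plural form *vifesipeb* — final consonant /b/ (labial) → -e → *vifesipebe*.
The genitive form *vifesipebe*: last vowel = /e/, a non-high vowel → -ak → *vifesipebeak*.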